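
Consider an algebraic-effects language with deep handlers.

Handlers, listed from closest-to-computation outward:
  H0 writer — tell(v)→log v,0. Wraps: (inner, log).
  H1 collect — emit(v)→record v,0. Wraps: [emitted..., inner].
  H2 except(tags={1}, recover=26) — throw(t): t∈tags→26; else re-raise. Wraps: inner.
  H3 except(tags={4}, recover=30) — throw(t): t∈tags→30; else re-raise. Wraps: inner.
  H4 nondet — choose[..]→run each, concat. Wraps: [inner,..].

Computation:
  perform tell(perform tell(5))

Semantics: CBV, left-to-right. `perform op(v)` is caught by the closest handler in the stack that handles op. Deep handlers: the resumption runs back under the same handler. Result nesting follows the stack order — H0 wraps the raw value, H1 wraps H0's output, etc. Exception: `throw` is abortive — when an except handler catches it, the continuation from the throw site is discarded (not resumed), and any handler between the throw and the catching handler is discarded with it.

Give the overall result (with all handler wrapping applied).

Answer: [[(0, (5, 0))]]

Working:
tell(5) @ H0 ⇒ log+=5
tell(0) @ H0 ⇒ log+=0
H0 returns (0, (5, 0))
H1 returns [(0, (5, 0))]
H2 returns [(0, (5, 0))]
H3 returns [(0, (5, 0))]
H4 returns [[(0, (5, 0))]]
= [[(0, (5, 0))]]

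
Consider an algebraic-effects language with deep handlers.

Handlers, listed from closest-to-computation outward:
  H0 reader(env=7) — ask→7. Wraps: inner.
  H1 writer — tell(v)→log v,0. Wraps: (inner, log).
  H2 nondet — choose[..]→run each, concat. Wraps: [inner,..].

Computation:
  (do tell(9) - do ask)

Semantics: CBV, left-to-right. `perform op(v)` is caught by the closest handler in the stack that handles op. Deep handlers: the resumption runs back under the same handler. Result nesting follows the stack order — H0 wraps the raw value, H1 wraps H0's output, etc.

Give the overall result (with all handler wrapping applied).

Answer: [(-7, (9))]

Step-by-step:
tell(9) @ H1 ⇒ log+=9
ask @ H0 ⇒ 7
H0 returns -7
H1 returns (-7, (9))
H2 returns [(-7, (9))]
= [(-7, (9))]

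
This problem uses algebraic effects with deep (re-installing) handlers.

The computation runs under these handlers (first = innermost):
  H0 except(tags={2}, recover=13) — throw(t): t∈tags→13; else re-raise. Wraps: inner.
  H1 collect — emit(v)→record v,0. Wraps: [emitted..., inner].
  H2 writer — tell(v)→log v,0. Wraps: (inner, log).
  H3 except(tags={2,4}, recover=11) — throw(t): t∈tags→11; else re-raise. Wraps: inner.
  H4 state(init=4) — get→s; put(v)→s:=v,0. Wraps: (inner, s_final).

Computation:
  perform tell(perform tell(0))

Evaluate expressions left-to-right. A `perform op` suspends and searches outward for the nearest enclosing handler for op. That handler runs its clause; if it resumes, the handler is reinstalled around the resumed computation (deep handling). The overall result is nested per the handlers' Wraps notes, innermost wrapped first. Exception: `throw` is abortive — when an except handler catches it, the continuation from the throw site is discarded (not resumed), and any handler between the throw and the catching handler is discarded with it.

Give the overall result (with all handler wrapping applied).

Step-by-step:
tell(0) @ H2 ⇒ log+=0
tell(0) @ H2 ⇒ log+=0
H0 returns 0
H1 returns [0]
H2 returns ([0], (0, 0))
H3 returns ([0], (0, 0))
H4 returns (([0], (0, 0)), 4)
= (([0], (0, 0)), 4)

Answer: (([0], (0, 0)), 4)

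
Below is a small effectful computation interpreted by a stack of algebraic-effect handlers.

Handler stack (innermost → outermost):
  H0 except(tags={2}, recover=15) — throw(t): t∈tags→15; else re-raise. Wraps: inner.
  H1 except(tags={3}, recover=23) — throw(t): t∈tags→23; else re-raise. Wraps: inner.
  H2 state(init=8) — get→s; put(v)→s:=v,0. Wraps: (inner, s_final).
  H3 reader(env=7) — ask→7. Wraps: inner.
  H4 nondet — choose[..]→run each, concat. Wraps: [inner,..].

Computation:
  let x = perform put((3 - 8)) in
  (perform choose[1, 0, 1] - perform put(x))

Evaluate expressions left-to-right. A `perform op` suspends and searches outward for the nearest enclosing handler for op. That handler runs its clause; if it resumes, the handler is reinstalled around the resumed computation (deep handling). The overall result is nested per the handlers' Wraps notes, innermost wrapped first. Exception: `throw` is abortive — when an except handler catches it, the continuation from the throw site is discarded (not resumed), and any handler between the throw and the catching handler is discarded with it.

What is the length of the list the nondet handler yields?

Working:
put(-5) @ H2 ⇒ s:=-5
choose[1, 0, 1] @ H4
  branch[0] choose=1:
    put(0) @ H2 ⇒ s:=0
    H0 returns 1
    H1 returns 1
    H2 returns (1, 0)
    H3 returns (1, 0)
    H4 returns [(1, 0)]
  branch[1] choose=0:
    put(0) @ H2 ⇒ s:=0
    H0 returns 0
    H1 returns 0
    H2 returns (0, 0)
    H3 returns (0, 0)
    H4 returns [(0, 0)]
  branch[2] choose=1:
    put(0) @ H2 ⇒ s:=0
    H0 returns 1
    H1 returns 1
    H2 returns (1, 0)
    H3 returns (1, 0)
    H4 returns [(1, 0)]
= [(1, 0), (0, 0), (1, 0)]

Answer: 3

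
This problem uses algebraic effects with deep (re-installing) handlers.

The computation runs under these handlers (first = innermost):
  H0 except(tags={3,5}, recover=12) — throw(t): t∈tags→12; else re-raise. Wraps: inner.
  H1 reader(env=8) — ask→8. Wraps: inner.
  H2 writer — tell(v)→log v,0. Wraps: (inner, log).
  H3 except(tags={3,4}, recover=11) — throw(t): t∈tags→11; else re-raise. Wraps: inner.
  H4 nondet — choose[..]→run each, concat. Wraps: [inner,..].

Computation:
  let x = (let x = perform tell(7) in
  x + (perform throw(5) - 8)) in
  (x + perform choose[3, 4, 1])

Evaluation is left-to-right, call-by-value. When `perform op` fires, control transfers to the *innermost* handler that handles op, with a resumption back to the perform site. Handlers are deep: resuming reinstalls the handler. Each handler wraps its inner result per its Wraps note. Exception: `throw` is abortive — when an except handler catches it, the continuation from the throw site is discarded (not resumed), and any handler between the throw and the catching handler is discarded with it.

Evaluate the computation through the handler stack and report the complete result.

Answer: [(12, (7))]

Working:
tell(7) @ H2 ⇒ log+=7
throw(5) @ H0 caught ⇒ 12
H1 returns 12
H2 returns (12, (7))
H3 returns (12, (7))
H4 returns [(12, (7))]
= [(12, (7))]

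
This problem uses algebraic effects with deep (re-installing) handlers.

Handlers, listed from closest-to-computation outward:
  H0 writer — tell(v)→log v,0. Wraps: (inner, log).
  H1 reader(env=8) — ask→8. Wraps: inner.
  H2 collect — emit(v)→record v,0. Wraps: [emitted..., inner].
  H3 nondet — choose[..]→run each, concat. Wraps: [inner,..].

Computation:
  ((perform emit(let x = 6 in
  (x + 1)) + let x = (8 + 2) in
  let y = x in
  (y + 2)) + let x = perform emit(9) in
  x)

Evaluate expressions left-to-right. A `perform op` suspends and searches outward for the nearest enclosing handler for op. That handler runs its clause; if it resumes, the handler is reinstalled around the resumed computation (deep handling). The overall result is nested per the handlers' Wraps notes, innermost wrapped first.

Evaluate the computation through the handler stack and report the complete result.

Working:
emit(7) @ H2 ⇒ out+=7
emit(9) @ H2 ⇒ out+=9
H0 returns (12, ())
H1 returns (12, ())
H2 returns [7, 9, (12, ())]
H3 returns [[7, 9, (12, ())]]
= [[7, 9, (12, ())]]

Answer: [[7, 9, (12, ())]]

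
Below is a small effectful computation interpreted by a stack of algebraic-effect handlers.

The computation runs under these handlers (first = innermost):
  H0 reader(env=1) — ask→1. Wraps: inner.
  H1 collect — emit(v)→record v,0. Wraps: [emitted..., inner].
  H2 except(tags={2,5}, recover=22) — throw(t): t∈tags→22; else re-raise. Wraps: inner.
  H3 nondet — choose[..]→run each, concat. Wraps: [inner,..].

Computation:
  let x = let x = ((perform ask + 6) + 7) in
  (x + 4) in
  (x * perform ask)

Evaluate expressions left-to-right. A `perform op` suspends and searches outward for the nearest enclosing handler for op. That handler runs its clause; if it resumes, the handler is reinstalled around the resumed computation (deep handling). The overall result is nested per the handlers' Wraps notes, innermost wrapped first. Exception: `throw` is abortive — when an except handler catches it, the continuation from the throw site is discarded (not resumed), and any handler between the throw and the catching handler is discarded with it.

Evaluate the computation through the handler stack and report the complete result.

Answer: [[18]]

Evaluation trace:
ask @ H0 ⇒ 1
ask @ H0 ⇒ 1
H0 returns 18
H1 returns [18]
H2 returns [18]
H3 returns [[18]]
= [[18]]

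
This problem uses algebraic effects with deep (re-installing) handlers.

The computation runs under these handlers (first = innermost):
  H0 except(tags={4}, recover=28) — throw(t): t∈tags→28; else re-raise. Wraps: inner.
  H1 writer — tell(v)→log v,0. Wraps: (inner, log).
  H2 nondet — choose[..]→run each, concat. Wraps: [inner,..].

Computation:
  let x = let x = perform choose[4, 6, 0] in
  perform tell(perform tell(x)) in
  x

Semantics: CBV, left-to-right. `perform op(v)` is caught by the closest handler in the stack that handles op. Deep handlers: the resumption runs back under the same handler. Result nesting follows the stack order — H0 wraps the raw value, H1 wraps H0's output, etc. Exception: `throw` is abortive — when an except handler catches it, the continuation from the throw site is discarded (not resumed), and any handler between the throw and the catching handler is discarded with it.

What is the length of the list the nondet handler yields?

Working:
choose[4, 6, 0] @ H2
  branch[0] choose=4:
    tell(4) @ H1 ⇒ log+=4
    tell(0) @ H1 ⇒ log+=0
    H0 returns 0
    H1 returns (0, (4, 0))
    H2 returns [(0, (4, 0))]
  branch[1] choose=6:
    tell(6) @ H1 ⇒ log+=6
    tell(0) @ H1 ⇒ log+=0
    H0 returns 0
    H1 returns (0, (6, 0))
    H2 returns [(0, (6, 0))]
  branch[2] choose=0:
    tell(0) @ H1 ⇒ log+=0
    tell(0) @ H1 ⇒ log+=0
    H0 returns 0
    H1 returns (0, (0, 0))
    H2 returns [(0, (0, 0))]
= [(0, (4, 0)), (0, (6, 0)), (0, (0, 0))]

Answer: 3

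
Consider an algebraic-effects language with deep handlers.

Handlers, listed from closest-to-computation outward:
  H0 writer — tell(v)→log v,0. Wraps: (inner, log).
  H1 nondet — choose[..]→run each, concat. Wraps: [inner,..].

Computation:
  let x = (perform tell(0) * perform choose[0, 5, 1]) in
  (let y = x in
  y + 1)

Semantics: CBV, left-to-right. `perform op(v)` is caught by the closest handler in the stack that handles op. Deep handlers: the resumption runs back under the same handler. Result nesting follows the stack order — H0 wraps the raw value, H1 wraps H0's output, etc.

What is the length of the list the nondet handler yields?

Answer: 3

Working:
tell(0) @ H0 ⇒ log+=0
choose[0, 5, 1] @ H1
  branch[0] choose=0:
    H0 returns (1, (0))
    H1 returns [(1, (0))]
  branch[1] choose=5:
    H0 returns (1, (0))
    H1 returns [(1, (0))]
  branch[2] choose=1:
    H0 returns (1, (0))
    H1 returns [(1, (0))]
= [(1, (0)), (1, (0)), (1, (0))]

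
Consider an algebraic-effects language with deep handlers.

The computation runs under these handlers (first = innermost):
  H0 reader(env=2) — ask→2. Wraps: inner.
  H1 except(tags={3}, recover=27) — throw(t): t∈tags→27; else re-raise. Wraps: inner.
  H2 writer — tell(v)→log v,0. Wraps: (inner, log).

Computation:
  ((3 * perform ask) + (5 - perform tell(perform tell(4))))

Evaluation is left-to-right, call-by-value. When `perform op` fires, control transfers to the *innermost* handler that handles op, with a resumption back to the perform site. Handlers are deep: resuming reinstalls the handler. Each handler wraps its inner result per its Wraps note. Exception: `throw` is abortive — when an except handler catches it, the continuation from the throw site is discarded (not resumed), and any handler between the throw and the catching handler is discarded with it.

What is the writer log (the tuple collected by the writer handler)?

Step-by-step:
ask @ H0 ⇒ 2
tell(4) @ H2 ⇒ log+=4
tell(0) @ H2 ⇒ log+=0
H0 returns 11
H1 returns 11
H2 returns (11, (4, 0))
= (11, (4, 0))

Answer: (4, 0)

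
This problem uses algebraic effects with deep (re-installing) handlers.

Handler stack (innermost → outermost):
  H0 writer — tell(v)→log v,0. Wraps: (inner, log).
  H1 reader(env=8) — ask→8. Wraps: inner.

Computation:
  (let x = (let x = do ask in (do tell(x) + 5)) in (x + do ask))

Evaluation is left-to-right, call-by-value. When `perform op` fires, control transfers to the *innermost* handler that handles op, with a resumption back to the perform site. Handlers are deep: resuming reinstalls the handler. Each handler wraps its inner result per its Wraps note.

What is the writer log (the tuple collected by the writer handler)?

Answer: (8)

Working:
ask @ H1 ⇒ 8
tell(8) @ H0 ⇒ log+=8
ask @ H1 ⇒ 8
H0 returns (13, (8))
H1 returns (13, (8))
= (13, (8))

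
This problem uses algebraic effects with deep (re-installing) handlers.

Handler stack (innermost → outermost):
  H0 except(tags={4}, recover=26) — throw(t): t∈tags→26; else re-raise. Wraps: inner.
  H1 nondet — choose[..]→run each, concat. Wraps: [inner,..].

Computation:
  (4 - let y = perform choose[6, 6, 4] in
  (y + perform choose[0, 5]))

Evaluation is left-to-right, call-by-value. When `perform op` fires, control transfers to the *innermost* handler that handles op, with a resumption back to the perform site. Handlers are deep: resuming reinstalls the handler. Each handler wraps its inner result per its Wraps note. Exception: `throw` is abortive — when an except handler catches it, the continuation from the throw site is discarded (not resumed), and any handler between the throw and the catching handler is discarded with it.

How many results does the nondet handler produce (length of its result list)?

Evaluation trace:
choose[6, 6, 4] @ H1
  branch[0] choose=6:
    choose[0, 5] @ H1
      branch[0] choose=0:
        H0 returns -2
        H1 returns [-2]
      branch[1] choose=5:
        H0 returns -7
        H1 returns [-7]
  branch[1] choose=6:
    choose[0, 5] @ H1
      branch[0] choose=0:
        H0 returns -2
        H1 returns [-2]
      branch[1] choose=5:
        H0 returns -7
        H1 returns [-7]
  branch[2] choose=4:
    choose[0, 5] @ H1
      branch[0] choose=0:
        H0 returns 0
        H1 returns [0]
      branch[1] choose=5:
        H0 returns -5
        H1 returns [-5]
= [-2, -7, -2, -7, 0, -5]

Answer: 6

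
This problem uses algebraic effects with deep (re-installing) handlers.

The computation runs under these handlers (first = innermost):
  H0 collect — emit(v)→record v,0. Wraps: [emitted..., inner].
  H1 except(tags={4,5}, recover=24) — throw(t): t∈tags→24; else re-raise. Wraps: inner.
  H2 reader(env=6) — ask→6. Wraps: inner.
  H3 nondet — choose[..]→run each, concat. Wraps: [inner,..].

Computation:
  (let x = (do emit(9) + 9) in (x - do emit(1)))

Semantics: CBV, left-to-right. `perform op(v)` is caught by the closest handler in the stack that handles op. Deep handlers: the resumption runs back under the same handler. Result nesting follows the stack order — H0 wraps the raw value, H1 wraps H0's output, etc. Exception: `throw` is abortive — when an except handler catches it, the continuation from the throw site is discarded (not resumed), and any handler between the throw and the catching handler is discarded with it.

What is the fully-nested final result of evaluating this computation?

Working:
emit(9) @ H0 ⇒ out+=9
emit(1) @ H0 ⇒ out+=1
H0 returns [9, 1, 9]
H1 returns [9, 1, 9]
H2 returns [9, 1, 9]
H3 returns [[9, 1, 9]]
= [[9, 1, 9]]

Answer: [[9, 1, 9]]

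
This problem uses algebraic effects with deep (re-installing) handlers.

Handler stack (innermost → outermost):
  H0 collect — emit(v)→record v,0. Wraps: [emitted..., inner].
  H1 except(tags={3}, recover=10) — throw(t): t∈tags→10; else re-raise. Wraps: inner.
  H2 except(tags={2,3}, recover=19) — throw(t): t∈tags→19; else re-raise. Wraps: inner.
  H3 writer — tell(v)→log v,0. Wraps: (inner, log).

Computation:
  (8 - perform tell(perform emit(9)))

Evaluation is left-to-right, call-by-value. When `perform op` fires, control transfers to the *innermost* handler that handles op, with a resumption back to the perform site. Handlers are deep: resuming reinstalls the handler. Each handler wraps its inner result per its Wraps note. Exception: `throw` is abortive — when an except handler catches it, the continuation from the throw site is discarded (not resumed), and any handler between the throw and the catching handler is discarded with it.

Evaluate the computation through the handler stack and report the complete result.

Answer: ([9, 8], (0))

Step-by-step:
emit(9) @ H0 ⇒ out+=9
tell(0) @ H3 ⇒ log+=0
H0 returns [9, 8]
H1 returns [9, 8]
H2 returns [9, 8]
H3 returns ([9, 8], (0))
= ([9, 8], (0))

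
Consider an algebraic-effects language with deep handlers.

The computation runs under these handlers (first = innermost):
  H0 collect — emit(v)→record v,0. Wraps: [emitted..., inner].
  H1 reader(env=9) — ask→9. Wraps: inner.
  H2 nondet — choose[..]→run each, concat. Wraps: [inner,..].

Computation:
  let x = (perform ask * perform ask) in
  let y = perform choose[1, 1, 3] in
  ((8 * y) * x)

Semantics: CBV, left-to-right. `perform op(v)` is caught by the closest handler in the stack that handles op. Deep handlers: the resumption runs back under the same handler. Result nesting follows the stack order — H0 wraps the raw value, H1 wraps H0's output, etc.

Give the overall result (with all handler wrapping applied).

Evaluation trace:
ask @ H1 ⇒ 9
ask @ H1 ⇒ 9
choose[1, 1, 3] @ H2
  branch[0] choose=1:
    H0 returns [648]
    H1 returns [648]
    H2 returns [[648]]
  branch[1] choose=1:
    H0 returns [648]
    H1 returns [648]
    H2 returns [[648]]
  branch[2] choose=3:
    H0 returns [1944]
    H1 returns [1944]
    H2 returns [[1944]]
= [[648], [648], [1944]]

Answer: [[648], [648], [1944]]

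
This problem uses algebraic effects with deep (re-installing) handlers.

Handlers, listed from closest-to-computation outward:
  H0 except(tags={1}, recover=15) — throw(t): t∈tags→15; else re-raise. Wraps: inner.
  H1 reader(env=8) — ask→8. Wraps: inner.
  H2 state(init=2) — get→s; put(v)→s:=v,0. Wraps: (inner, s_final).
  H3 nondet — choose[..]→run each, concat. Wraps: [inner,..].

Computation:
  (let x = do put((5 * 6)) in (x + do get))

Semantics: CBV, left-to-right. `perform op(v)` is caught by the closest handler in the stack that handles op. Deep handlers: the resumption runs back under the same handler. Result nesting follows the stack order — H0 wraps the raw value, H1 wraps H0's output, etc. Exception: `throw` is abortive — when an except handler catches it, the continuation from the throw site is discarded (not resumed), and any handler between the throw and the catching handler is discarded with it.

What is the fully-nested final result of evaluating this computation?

Step-by-step:
put(30) @ H2 ⇒ s:=30
get @ H2 ⇒ 30
H0 returns 30
H1 returns 30
H2 returns (30, 30)
H3 returns [(30, 30)]
= [(30, 30)]

Answer: [(30, 30)]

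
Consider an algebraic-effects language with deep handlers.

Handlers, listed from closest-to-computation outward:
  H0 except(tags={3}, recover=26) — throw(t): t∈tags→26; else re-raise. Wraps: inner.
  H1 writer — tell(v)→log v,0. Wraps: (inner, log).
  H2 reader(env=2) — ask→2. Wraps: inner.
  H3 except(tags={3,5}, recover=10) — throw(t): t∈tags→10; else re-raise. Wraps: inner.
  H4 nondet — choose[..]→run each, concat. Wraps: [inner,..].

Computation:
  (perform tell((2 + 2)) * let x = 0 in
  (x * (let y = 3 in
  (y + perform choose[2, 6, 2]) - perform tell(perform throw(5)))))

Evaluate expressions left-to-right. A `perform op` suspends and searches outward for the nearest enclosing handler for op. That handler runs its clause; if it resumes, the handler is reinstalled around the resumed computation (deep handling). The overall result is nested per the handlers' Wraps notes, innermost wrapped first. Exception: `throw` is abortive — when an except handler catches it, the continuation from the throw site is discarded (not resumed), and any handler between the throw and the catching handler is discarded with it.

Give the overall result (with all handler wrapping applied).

Evaluation trace:
tell(4) @ H1 ⇒ log+=4
choose[2, 6, 2] @ H4
  branch[0] choose=2:
    throw(5) @ H0 re-raised
    throw(5) @ H3 caught ⇒ 10
    H4 returns [10]
  branch[1] choose=6:
    throw(5) @ H0 re-raised
    throw(5) @ H3 caught ⇒ 10
    H4 returns [10]
  branch[2] choose=2:
    throw(5) @ H0 re-raised
    throw(5) @ H3 caught ⇒ 10
    H4 returns [10]
= [10, 10, 10]

Answer: [10, 10, 10]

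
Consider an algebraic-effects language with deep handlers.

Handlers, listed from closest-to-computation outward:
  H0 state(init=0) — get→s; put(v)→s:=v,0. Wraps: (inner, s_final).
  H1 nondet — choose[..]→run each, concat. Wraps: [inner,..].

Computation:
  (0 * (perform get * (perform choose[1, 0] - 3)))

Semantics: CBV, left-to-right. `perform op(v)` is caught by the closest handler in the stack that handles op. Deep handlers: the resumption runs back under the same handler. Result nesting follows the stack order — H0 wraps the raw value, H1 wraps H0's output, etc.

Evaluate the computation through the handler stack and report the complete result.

Answer: [(0, 0), (0, 0)]

Evaluation trace:
get @ H0 ⇒ 0
choose[1, 0] @ H1
  branch[0] choose=1:
    H0 returns (0, 0)
    H1 returns [(0, 0)]
  branch[1] choose=0:
    H0 returns (0, 0)
    H1 returns [(0, 0)]
= [(0, 0), (0, 0)]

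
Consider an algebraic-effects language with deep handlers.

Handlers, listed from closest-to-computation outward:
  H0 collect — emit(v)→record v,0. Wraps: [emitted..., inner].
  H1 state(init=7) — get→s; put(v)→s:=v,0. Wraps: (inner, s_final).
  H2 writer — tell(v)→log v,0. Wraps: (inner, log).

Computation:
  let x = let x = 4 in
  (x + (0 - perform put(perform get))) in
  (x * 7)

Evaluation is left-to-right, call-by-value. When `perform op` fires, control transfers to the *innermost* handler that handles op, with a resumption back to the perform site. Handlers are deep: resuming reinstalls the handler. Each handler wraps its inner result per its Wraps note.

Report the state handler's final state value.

Working:
get @ H1 ⇒ 7
put(7) @ H1 ⇒ s:=7
H0 returns [28]
H1 returns ([28], 7)
H2 returns (([28], 7), ())
= (([28], 7), ())

Answer: 7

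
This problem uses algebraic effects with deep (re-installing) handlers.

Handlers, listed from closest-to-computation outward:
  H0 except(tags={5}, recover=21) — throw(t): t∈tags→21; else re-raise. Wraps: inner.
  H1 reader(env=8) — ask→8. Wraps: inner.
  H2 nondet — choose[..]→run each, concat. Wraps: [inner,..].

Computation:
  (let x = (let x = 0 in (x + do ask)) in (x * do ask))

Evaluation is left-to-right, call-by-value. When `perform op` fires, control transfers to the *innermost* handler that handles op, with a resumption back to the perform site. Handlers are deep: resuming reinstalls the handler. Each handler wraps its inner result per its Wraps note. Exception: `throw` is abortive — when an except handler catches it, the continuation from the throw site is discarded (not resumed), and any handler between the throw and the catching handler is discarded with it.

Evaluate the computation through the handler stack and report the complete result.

Working:
ask @ H1 ⇒ 8
ask @ H1 ⇒ 8
H0 returns 64
H1 returns 64
H2 returns [64]
= [64]

Answer: [64]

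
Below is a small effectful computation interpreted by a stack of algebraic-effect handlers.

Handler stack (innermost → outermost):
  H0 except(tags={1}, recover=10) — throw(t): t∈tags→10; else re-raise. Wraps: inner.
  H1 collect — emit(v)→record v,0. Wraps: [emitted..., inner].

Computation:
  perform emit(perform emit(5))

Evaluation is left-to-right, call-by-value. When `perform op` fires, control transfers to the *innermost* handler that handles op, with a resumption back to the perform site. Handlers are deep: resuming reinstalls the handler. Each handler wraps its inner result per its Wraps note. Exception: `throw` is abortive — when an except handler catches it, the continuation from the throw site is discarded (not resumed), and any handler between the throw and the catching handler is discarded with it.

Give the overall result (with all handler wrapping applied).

Answer: [5, 0, 0]

Evaluation trace:
emit(5) @ H1 ⇒ out+=5
emit(0) @ H1 ⇒ out+=0
H0 returns 0
H1 returns [5, 0, 0]
= [5, 0, 0]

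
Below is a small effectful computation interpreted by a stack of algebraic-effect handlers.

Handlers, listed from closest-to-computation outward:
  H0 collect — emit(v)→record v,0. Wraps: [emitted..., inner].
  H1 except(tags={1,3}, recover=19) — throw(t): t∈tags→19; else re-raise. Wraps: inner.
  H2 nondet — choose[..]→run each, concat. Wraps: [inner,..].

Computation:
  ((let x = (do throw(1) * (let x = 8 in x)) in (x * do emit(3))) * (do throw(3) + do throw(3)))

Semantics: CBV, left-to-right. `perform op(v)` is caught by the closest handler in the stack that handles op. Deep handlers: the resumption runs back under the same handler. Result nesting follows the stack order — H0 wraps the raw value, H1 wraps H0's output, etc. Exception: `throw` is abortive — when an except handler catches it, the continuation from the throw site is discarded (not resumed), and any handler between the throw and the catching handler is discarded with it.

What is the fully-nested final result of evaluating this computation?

Step-by-step:
throw(1) @ H1 caught ⇒ 19
H2 returns [19]
= [19]

Answer: [19]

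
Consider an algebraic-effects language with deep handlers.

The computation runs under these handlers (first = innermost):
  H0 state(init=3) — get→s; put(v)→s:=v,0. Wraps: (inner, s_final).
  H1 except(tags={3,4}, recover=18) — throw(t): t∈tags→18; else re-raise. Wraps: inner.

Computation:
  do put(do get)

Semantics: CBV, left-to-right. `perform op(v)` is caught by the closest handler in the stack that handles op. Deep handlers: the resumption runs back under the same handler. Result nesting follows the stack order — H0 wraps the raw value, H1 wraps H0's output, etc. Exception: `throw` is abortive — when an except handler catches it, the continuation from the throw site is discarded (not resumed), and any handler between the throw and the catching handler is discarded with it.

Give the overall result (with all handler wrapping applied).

Answer: (0, 3)

Working:
get @ H0 ⇒ 3
put(3) @ H0 ⇒ s:=3
H0 returns (0, 3)
H1 returns (0, 3)
= (0, 3)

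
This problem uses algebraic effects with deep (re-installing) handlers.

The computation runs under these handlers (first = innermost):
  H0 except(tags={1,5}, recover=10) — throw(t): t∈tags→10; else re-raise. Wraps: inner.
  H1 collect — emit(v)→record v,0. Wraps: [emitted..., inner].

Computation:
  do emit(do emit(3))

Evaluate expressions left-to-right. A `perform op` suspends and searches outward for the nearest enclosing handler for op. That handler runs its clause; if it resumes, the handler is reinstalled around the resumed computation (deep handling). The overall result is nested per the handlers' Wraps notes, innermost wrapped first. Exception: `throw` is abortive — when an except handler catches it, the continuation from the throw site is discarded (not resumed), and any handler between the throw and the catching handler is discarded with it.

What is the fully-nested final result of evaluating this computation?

Evaluation trace:
emit(3) @ H1 ⇒ out+=3
emit(0) @ H1 ⇒ out+=0
H0 returns 0
H1 returns [3, 0, 0]
= [3, 0, 0]

Answer: [3, 0, 0]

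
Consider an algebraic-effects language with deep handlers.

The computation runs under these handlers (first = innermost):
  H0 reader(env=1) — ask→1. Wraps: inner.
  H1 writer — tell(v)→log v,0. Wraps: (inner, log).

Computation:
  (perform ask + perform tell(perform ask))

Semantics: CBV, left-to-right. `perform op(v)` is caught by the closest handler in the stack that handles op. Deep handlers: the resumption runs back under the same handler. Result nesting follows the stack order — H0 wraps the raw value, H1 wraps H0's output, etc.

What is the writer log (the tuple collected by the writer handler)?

Answer: (1)

Evaluation trace:
ask @ H0 ⇒ 1
ask @ H0 ⇒ 1
tell(1) @ H1 ⇒ log+=1
H0 returns 1
H1 returns (1, (1))
= (1, (1))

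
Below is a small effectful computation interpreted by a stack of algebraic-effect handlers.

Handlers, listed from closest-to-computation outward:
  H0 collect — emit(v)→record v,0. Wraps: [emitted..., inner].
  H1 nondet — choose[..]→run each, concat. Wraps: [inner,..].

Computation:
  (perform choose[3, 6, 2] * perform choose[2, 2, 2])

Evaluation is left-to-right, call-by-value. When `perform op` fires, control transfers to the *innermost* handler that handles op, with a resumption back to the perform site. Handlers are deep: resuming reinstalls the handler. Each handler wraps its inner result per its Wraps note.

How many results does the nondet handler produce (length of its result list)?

Answer: 9

Evaluation trace:
choose[3, 6, 2] @ H1
  branch[0] choose=3:
    choose[2, 2, 2] @ H1
      branch[0] choose=2:
        H0 returns [6]
        H1 returns [[6]]
      branch[1] choose=2:
        H0 returns [6]
        H1 returns [[6]]
      branch[2] choose=2:
        H0 returns [6]
        H1 returns [[6]]
  branch[1] choose=6:
    choose[2, 2, 2] @ H1
      branch[0] choose=2:
        H0 returns [12]
        H1 returns [[12]]
      branch[1] choose=2:
        H0 returns [12]
        H1 returns [[12]]
      branch[2] choose=2:
        H0 returns [12]
        H1 returns [[12]]
  branch[2] choose=2:
    choose[2, 2, 2] @ H1
      branch[0] choose=2:
        H0 returns [4]
        H1 returns [[4]]
      branch[1] choose=2:
        H0 returns [4]
        H1 returns [[4]]
      branch[2] choose=2:
        H0 returns [4]
        H1 returns [[4]]
= [[6], [6], [6], [12], [12], [12], [4], [4], [4]]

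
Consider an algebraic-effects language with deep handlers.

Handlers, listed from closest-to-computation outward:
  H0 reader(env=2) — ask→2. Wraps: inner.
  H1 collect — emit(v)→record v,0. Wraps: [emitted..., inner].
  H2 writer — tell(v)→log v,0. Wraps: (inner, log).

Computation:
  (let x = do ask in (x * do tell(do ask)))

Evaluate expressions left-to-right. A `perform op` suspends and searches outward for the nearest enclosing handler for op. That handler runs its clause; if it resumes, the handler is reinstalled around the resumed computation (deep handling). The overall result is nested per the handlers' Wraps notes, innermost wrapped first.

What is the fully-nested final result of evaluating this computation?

Evaluation trace:
ask @ H0 ⇒ 2
ask @ H0 ⇒ 2
tell(2) @ H2 ⇒ log+=2
H0 returns 0
H1 returns [0]
H2 returns ([0], (2))
= ([0], (2))

Answer: ([0], (2))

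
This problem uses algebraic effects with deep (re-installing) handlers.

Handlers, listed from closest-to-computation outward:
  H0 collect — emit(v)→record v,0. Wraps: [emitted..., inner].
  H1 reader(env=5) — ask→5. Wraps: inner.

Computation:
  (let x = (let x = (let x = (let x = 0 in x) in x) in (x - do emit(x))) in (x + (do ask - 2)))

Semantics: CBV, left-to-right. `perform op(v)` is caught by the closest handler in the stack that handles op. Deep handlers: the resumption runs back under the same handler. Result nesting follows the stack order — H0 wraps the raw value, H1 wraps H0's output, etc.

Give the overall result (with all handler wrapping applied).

Answer: [0, 3]

Step-by-step:
emit(0) @ H0 ⇒ out+=0
ask @ H1 ⇒ 5
H0 returns [0, 3]
H1 returns [0, 3]
= [0, 3]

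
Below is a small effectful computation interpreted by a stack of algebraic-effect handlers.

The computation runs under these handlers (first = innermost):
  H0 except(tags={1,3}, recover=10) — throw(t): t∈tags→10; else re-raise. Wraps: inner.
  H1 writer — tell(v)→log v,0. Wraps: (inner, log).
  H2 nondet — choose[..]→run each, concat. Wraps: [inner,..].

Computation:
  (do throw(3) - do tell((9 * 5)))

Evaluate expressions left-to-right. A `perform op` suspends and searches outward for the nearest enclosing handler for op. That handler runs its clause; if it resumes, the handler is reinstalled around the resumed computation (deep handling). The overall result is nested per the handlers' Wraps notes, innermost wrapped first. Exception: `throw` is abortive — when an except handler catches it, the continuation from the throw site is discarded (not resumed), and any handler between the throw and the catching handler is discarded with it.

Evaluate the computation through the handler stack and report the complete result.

Evaluation trace:
throw(3) @ H0 caught ⇒ 10
H1 returns (10, ())
H2 returns [(10, ())]
= [(10, ())]

Answer: [(10, ())]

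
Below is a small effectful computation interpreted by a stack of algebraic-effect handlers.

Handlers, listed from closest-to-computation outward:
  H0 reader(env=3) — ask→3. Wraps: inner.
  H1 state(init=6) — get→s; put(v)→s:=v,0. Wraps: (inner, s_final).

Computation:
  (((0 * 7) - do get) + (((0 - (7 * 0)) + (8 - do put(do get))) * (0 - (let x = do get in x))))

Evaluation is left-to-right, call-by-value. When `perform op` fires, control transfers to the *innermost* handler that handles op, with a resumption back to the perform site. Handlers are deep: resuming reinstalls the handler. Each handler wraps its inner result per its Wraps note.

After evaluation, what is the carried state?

Step-by-step:
get @ H1 ⇒ 6
get @ H1 ⇒ 6
put(6) @ H1 ⇒ s:=6
get @ H1 ⇒ 6
H0 returns -54
H1 returns (-54, 6)
= (-54, 6)

Answer: 6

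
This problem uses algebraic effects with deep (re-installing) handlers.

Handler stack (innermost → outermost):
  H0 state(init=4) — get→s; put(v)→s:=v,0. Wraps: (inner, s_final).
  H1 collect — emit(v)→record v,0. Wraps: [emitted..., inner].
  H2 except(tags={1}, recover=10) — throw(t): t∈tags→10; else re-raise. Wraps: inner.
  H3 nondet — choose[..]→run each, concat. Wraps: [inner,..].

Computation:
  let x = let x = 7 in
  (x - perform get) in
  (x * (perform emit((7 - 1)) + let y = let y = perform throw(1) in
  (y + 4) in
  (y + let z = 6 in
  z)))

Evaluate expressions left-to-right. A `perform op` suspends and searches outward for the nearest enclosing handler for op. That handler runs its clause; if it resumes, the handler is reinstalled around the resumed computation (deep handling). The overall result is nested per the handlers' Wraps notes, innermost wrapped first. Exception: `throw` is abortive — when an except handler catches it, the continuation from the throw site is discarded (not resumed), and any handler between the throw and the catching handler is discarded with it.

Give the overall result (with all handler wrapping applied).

Working:
get @ H0 ⇒ 4
emit(6) @ H1 ⇒ out+=6
throw(1) @ H2 caught ⇒ 10
H3 returns [10]
= [10]

Answer: [10]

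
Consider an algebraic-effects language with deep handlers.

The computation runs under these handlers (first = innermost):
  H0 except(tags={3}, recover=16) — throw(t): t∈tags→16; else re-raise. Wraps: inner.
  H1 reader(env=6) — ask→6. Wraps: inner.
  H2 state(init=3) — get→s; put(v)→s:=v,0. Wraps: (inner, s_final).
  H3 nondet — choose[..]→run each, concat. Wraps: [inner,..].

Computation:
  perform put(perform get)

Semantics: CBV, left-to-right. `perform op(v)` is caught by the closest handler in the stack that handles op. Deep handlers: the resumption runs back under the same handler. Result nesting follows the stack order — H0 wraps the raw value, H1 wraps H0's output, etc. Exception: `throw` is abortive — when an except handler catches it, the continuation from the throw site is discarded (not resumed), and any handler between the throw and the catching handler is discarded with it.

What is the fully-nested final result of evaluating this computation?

Answer: [(0, 3)]

Step-by-step:
get @ H2 ⇒ 3
put(3) @ H2 ⇒ s:=3
H0 returns 0
H1 returns 0
H2 returns (0, 3)
H3 returns [(0, 3)]
= [(0, 3)]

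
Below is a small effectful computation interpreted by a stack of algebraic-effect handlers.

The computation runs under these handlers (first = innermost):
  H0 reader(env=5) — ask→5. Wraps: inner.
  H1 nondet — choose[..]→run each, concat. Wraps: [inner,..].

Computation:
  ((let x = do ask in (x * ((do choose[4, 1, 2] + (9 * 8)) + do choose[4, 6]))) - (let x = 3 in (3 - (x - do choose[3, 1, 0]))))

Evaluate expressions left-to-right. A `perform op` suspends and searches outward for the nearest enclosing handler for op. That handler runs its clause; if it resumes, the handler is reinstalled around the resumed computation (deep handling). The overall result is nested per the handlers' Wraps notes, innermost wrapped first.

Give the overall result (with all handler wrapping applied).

Answer: [397, 399, 400, 407, 409, 410, 382, 384, 385, 392, 394, 395, 387, 389, 390, 397, 399, 400]

Working:
ask @ H0 ⇒ 5
choose[4, 1, 2] @ H1
  branch[0] choose=4:
    choose[4, 6] @ H1
      branch[0] choose=4:
        choose[3, 1, 0] @ H1
          branch[0] choose=3:
            H0 returns 397
            H1 returns [397]
          branch[1] choose=1:
            H0 returns 399
            H1 returns [399]
          branch[2] choose=0:
            H0 returns 400
            H1 returns [400]
      branch[1] choose=6:
        choose[3, 1, 0] @ H1
          branch[0] choose=3:
            H0 returns 407
            H1 returns [407]
          branch[1] choose=1:
            H0 returns 409
            H1 returns [409]
          branch[2] choose=0:
            H0 returns 410
            H1 returns [410]
  branch[1] choose=1:
    choose[4, 6] @ H1
      branch[0] choose=4:
        choose[3, 1, 0] @ H1
          branch[0] choose=3:
            H0 returns 382
            H1 returns [382]
          branch[1] choose=1:
            H0 returns 384
            H1 returns [384]
          branch[2] choose=0:
            H0 returns 385
            H1 returns [385]
      branch[1] choose=6:
        choose[3, 1, 0] @ H1
          branch[0] choose=3:
            H0 returns 392
            H1 returns [392]
          branch[1] choose=1:
            H0 returns 394
            H1 returns [394]
          branch[2] choose=0:
            H0 returns 395
            H1 returns [395]
  branch[2] choose=2:
    choose[4, 6] @ H1
      branch[0] choose=4:
        choose[3, 1, 0] @ H1
          branch[0] choose=3:
            H0 returns 387
            H1 returns [387]
          branch[1] choose=1:
            H0 returns 389
            H1 returns [389]
          branch[2] choose=0:
            H0 returns 390
            H1 returns [390]
      branch[1] choose=6:
        choose[3, 1, 0] @ H1
          branch[0] choose=3:
            H0 returns 397
            H1 returns [397]
          branch[1] choose=1:
            H0 returns 399
            H1 returns [399]
          branch[2] choose=0:
            H0 returns 400
            H1 returns [400]
= [397, 399, 400, 407, 409, 410, 382, 384, 385, 392, 394, 395, 387, 389, 390, 397, 399, 400]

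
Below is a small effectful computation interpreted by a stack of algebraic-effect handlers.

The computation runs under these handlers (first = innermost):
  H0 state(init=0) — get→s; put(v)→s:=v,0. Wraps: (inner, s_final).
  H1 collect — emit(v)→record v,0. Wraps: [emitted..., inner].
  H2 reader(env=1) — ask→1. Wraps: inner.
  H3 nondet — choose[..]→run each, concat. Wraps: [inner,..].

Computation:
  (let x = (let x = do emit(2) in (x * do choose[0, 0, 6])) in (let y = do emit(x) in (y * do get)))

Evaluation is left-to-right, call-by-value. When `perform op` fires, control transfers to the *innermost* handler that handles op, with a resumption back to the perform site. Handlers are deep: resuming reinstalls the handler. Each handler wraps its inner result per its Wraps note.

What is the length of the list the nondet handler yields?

Working:
emit(2) @ H1 ⇒ out+=2
choose[0, 0, 6] @ H3
  branch[0] choose=0:
    emit(0) @ H1 ⇒ out+=0
    get @ H0 ⇒ 0
    H0 returns (0, 0)
    H1 returns [2, 0, (0, 0)]
    H2 returns [2, 0, (0, 0)]
    H3 returns [[2, 0, (0, 0)]]
  branch[1] choose=0:
    emit(0) @ H1 ⇒ out+=0
    get @ H0 ⇒ 0
    H0 returns (0, 0)
    H1 returns [2, 0, (0, 0)]
    H2 returns [2, 0, (0, 0)]
    H3 returns [[2, 0, (0, 0)]]
  branch[2] choose=6:
    emit(0) @ H1 ⇒ out+=0
    get @ H0 ⇒ 0
    H0 returns (0, 0)
    H1 returns [2, 0, (0, 0)]
    H2 returns [2, 0, (0, 0)]
    H3 returns [[2, 0, (0, 0)]]
= [[2, 0, (0, 0)], [2, 0, (0, 0)], [2, 0, (0, 0)]]

Answer: 3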